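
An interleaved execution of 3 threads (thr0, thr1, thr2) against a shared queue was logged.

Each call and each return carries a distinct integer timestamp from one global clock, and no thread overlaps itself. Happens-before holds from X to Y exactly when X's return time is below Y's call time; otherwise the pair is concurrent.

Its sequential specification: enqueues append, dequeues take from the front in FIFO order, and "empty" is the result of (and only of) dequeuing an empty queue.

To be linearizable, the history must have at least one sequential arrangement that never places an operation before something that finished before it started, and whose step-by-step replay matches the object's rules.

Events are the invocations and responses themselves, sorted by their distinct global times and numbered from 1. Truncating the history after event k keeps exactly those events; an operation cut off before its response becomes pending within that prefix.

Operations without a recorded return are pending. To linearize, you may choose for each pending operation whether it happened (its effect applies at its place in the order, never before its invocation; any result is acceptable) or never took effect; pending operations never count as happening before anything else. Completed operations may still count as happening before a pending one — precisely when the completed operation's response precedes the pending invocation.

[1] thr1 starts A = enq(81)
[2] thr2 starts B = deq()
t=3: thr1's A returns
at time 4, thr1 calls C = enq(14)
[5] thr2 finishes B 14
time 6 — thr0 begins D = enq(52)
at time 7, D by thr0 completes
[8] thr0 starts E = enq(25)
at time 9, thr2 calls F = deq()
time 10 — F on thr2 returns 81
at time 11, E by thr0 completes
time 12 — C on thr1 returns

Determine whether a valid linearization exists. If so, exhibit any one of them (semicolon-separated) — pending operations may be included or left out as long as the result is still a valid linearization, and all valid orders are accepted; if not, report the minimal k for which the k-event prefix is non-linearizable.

cut after 4 events: linearizable; cut after 5 events (B responds, time 5): not linearizable
checked exhaustively: 2 real-time-consistent orders of 2 completed operations, zero legal queue replays
including or dropping the 1 pending operation (C) in any combination fails
take A, B (pending dropped): step 2 already fails, because B deq() → 14 cannot occur there
take B, A (pending dropped): step 1 already fails, because B deq() → 14 cannot occur there

not linearizable — minimal violating prefix: 5 events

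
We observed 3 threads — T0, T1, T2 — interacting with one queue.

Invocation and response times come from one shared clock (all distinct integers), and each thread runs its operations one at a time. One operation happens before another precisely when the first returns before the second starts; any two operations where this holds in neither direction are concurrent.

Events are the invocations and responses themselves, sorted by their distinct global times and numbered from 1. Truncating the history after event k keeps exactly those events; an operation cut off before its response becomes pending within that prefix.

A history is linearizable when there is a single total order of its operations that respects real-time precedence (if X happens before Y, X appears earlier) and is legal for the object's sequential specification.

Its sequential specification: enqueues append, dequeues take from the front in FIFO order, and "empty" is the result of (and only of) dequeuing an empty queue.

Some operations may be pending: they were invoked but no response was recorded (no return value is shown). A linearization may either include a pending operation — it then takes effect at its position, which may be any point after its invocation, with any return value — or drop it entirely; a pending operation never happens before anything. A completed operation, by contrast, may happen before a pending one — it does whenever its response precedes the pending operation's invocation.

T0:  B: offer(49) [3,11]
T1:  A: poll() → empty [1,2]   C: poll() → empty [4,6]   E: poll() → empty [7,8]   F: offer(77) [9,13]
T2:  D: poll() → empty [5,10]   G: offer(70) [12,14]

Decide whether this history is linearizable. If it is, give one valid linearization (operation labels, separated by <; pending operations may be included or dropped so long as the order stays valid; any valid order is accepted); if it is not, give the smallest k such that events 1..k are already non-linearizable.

linearizable — witness: A < C < D < E < B < F < G

after step 1 (A poll() → empty): queue <>
after step 2 (C poll() → empty): queue <>
after step 3 (D poll() → empty): queue <>
after step 4 (E poll() → empty): queue <>
after step 5 (B offer(49)): queue <49>
after step 6 (F offer(77)): queue <49,77>
after step 7 (G offer(70)): queue <49,77,70>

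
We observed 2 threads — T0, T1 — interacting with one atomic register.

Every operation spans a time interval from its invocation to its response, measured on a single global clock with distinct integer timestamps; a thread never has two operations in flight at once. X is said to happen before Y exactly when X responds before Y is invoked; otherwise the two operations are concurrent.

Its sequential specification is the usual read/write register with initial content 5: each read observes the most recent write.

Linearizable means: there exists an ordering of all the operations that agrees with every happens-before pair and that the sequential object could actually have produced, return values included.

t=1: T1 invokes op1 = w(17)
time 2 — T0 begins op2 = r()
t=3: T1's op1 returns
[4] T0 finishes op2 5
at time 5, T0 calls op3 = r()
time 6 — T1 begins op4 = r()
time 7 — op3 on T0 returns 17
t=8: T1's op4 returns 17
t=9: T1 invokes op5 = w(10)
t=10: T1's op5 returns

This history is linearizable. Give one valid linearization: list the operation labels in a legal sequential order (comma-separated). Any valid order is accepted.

after step 1 (op2 r() → 5): value 5
after step 2 (op1 w(17)): value 17
after step 3 (op3 r() → 17): value 17
after step 4 (op4 r() → 17): value 17
after step 5 (op5 w(10)): value 10

op2, op1, op3, op4, op5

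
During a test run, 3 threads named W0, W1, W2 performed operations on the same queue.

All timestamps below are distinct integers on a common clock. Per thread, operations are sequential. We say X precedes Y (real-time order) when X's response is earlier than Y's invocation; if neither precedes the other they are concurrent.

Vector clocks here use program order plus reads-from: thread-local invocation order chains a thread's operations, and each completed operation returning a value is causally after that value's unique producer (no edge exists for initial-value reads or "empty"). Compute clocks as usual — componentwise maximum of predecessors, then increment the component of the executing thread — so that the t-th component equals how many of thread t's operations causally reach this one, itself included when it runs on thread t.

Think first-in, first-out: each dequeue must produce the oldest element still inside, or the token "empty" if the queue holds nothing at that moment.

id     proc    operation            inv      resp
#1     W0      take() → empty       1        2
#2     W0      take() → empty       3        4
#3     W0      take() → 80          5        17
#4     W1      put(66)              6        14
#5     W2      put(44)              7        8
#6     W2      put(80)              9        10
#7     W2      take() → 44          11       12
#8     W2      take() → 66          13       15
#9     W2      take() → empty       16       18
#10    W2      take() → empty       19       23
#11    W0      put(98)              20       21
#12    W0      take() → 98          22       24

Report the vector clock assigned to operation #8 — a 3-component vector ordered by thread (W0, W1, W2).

(0, 1, 4)

invoked at 7, #5 has no predecessors; its own W2 bump gives (0, 0, 1)
invoked at 6, #4 has no predecessors; its own W1 bump gives (0, 1, 0)
invoked at 1, #1 has no predecessors; its own W0 bump gives (1, 0, 0)
#6, invoked 9, takes VC(#5)=(0, 0, 1) under max, adds 1 for W2 → (0, 0, 2)
#2, invoked 3, takes VC(#1)=(1, 0, 0) under max, adds 1 for W0 → (2, 0, 0)
#7, invoked 11, takes VC(#5)=(0, 0, 1), VC(#6)=(0, 0, 2) under max, adds 1 for W2 → (0, 0, 3)
#8, invoked 13, takes VC(#4)=(0, 1, 0), VC(#7)=(0, 0, 3) under max, adds 1 for W2 → (0, 1, 4)
#3, invoked 5, takes VC(#2)=(2, 0, 0), VC(#6)=(0, 0, 2) under max, adds 1 for W0 → (3, 0, 2)
#9, invoked 16, takes VC(#8)=(0, 1, 4) under max, adds 1 for W2 → (0, 1, 5)
#11, invoked 20, takes VC(#3)=(3, 0, 2) under max, adds 1 for W0 → (4, 0, 2)
#10, invoked 19, takes VC(#9)=(0, 1, 5) under max, adds 1 for W2 → (0, 1, 6)
#12, invoked 22, takes VC(#11)=(4, 0, 2) under max, adds 1 for W0 → (5, 0, 2)
target: VC(#8) = (0, 1, 4)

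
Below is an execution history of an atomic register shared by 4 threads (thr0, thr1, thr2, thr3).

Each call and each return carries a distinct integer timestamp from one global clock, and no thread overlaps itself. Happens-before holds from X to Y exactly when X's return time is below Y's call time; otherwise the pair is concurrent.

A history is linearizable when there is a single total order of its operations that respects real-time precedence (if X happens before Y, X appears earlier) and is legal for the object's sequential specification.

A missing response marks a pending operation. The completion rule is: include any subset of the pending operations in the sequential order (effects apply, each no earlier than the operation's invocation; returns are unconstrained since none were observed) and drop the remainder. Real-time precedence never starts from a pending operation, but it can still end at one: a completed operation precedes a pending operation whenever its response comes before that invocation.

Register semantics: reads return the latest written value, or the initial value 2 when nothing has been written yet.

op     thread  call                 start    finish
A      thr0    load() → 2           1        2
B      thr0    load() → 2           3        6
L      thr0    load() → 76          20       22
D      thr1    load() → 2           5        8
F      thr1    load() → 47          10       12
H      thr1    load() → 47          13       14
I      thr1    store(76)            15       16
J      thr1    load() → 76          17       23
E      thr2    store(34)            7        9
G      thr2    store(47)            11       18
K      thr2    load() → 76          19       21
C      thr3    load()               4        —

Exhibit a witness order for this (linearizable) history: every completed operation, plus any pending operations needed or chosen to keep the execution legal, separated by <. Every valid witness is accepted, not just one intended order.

A < B < C < D < E < G < F < H < I < J < K < L

step 1: A load() → 2 — value 2
step 2: B load() → 2 — value 2
step 3: C load() (pending, included) — value 2
step 4: D load() → 2 — value 2
step 5: E store(34) — value 34
step 6: G store(47) — value 47
step 7: F load() → 47 — value 47
step 8: H load() → 47 — value 47
step 9: I store(76) — value 76
step 10: J load() → 76 — value 76
step 11: K load() → 76 — value 76
step 12: L load() → 76 — value 76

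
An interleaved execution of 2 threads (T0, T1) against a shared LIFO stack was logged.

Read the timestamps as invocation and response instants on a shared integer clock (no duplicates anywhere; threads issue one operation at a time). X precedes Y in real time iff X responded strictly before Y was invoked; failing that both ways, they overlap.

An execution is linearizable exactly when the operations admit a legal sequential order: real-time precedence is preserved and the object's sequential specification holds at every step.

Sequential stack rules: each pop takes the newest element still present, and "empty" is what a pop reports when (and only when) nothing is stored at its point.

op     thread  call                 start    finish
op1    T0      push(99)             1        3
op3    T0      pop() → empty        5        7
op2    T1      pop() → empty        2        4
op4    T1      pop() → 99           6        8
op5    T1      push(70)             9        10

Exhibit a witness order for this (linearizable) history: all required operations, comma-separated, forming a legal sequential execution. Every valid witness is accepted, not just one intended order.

after step 1 (op2 pop() → empty): stack <>
after step 2 (op1 push(99)): stack <99>
after step 3 (op4 pop() → 99): stack <>
after step 4 (op3 pop() → empty): stack <>
after step 5 (op5 push(70)): stack <70>

op2, op1, op4, op3, op5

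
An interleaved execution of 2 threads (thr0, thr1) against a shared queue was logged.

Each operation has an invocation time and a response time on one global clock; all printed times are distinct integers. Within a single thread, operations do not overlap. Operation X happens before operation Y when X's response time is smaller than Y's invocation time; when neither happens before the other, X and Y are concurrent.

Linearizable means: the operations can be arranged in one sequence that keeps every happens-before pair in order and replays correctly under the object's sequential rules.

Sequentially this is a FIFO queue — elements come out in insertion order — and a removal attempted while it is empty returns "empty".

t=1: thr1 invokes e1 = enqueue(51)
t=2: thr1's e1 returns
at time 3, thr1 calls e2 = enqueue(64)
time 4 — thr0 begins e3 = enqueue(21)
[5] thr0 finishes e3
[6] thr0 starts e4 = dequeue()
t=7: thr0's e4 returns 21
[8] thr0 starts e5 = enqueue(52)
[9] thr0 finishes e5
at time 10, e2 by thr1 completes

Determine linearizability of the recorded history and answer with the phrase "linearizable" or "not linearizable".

prefix check: 1..6 passes, 1..7 fails once e4's time-7 response joins
the sole real-time-consistent order of 3 completed operations fails the queue replay
including or dropping the 1 pending operation (e2) in any combination fails
one such order, e1, e3, e4 (pending dropped), breaks at step 3 where e4 dequeue() → 21 is illegal

not linearizable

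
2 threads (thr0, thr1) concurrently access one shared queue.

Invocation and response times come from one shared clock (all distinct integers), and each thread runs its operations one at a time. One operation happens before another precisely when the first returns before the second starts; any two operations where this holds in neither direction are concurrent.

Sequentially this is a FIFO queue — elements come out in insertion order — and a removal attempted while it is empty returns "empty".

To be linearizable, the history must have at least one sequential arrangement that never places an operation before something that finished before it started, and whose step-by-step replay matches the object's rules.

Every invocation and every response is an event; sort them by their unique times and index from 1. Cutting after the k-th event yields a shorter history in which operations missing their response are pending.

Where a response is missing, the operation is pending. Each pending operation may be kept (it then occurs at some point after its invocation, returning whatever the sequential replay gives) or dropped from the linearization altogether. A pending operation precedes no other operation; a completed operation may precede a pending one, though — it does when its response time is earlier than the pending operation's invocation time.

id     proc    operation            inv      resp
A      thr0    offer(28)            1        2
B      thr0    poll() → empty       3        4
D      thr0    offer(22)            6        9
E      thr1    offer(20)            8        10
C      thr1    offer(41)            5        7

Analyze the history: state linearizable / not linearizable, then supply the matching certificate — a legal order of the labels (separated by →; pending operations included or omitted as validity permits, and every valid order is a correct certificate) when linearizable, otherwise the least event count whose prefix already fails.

not linearizable — minimal violating prefix: 4 events

already the first 4 events (up to B's response at time 4) admit no linearization; the first 3 still do
one real-time candidate order over the 2 completed operations — the queue replay rejects it
sample order A, B stalls at step 2 — B poll() → empty has no legal effect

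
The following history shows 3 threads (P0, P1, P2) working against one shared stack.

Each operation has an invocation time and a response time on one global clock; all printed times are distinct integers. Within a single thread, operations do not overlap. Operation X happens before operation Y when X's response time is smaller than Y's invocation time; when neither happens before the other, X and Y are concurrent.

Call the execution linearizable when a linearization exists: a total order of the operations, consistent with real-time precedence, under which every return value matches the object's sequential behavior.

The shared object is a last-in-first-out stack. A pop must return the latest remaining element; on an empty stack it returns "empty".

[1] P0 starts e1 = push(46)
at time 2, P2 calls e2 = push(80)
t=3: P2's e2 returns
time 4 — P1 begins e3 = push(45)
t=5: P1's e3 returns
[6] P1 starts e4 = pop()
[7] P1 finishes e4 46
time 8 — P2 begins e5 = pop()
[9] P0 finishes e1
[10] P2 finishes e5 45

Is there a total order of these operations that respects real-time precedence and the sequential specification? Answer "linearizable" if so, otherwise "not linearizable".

a witness: e2, e3, e1, e4, e5
1. e2 push(80), leaving stack <80>
2. e3 push(45), leaving stack <80,45>
3. e1 push(46), leaving stack <80,45,46>
4. e4 pop() → 46, leaving stack <80,45>
5. e5 pop() → 45, leaving stack <80>

linearizable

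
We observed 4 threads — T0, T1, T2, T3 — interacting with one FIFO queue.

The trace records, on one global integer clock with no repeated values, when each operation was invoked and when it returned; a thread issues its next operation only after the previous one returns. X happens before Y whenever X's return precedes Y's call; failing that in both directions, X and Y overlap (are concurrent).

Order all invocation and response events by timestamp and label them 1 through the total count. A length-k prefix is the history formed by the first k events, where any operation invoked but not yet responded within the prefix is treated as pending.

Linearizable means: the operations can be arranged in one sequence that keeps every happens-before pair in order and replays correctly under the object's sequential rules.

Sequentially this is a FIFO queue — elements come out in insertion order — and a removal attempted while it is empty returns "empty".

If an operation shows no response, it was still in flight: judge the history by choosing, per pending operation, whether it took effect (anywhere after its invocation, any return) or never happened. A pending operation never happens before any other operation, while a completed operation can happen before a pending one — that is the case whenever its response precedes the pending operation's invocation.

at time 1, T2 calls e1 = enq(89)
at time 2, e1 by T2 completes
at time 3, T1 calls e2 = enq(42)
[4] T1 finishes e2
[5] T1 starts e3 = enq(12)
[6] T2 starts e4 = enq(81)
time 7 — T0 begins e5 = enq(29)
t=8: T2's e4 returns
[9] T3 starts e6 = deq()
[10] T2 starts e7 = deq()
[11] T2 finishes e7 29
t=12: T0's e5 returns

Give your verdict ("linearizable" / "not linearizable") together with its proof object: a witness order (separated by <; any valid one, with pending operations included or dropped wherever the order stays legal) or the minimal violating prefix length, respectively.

the violation lands at event 11, e7's response at time 11: events 1..10 linearize, events 1..11 do not
exhaustive check: the 4 completed FIFO queue ops admit one real-time order; illegal
no escape via the 3 pending operations (e3, e5, e6): every completion choice fails
e.g. e1, e2, e4, e7 (pending dropped): illegal at step 4, since e7 deq() → 29 cannot apply there

not linearizable — minimal violating prefix: 11 events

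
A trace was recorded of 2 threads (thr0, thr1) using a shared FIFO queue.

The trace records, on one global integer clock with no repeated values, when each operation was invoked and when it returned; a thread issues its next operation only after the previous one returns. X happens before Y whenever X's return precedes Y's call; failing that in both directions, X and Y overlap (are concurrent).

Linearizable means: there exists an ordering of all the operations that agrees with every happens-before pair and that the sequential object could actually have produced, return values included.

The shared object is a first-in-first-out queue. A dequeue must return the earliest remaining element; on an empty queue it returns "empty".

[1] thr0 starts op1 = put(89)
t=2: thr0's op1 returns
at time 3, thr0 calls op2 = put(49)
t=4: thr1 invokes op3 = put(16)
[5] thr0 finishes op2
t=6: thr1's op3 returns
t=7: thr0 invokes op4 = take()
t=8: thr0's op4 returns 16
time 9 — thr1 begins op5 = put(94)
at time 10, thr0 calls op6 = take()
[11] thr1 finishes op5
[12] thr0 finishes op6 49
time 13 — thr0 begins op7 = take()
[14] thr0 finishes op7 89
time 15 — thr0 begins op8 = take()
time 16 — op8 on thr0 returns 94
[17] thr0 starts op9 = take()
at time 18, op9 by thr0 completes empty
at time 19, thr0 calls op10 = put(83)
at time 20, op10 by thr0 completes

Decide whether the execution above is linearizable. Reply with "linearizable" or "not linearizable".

not linearizable

prefix check: 1..7 passes, 1..8 fails once op4's time-8 response joins
the 4 completed operations admit 2 real-time orders; each fails the FIFO queue replay
for example op1, op2, op3, op4 fails at step 4: op4 take() → 16 is not legal there
for example op1, op3, op2, op4 fails at step 4: op4 take() → 16 is not legal there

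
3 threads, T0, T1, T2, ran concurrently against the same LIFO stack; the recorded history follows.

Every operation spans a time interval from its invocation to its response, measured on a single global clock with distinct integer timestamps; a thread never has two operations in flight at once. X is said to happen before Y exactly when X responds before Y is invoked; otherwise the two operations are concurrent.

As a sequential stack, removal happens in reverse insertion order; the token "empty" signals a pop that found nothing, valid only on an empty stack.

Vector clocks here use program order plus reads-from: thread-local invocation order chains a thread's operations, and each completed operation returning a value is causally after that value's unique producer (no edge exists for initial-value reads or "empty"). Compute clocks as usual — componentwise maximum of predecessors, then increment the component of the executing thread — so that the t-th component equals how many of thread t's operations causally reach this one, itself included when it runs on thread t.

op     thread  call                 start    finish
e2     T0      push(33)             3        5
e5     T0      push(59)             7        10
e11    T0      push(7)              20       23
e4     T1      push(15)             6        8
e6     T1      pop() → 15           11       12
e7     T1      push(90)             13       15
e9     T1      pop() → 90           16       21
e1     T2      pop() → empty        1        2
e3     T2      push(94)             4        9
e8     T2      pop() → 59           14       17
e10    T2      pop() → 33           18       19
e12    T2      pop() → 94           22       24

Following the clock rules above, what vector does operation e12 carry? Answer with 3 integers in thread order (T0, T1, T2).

VC(e1, invoked at 1): no causal predecessors; +1 on T2 → (0, 0, 1)
VC(e4, invoked at 6): no causal predecessors; +1 on T1 → (0, 1, 0)
VC(e2, invoked at 3): no causal predecessors; +1 on T0 → (1, 0, 0)
invoked at 4, e3 merges VC(e1)=(0, 0, 1) and bumps T2's slot → (0, 0, 2)
invoked at 11, e6 merges VC(e4)=(0, 1, 0) and bumps T1's slot → (0, 2, 0)
invoked at 7, e5 merges VC(e2)=(1, 0, 0) and bumps T0's slot → (2, 0, 0)
invoked at 13, e7 merges VC(e6)=(0, 2, 0) and bumps T1's slot → (0, 3, 0)
invoked at 20, e11 merges VC(e5)=(2, 0, 0) and bumps T0's slot → (3, 0, 0)
invoked at 16, e9 merges VC(e7)=(0, 3, 0) and bumps T1's slot → (0, 4, 0)
invoked at 14, e8 merges VC(e3)=(0, 0, 2), VC(e5)=(2, 0, 0) and bumps T2's slot → (2, 0, 3)
invoked at 18, e10 merges VC(e2)=(1, 0, 0), VC(e8)=(2, 0, 3) and bumps T2's slot → (2, 0, 4)
invoked at 22, e12 merges VC(e3)=(0, 0, 2), VC(e10)=(2, 0, 4) and bumps T2's slot → (2, 0, 5)
target: VC(e12) = (2, 0, 5)

(2, 0, 5)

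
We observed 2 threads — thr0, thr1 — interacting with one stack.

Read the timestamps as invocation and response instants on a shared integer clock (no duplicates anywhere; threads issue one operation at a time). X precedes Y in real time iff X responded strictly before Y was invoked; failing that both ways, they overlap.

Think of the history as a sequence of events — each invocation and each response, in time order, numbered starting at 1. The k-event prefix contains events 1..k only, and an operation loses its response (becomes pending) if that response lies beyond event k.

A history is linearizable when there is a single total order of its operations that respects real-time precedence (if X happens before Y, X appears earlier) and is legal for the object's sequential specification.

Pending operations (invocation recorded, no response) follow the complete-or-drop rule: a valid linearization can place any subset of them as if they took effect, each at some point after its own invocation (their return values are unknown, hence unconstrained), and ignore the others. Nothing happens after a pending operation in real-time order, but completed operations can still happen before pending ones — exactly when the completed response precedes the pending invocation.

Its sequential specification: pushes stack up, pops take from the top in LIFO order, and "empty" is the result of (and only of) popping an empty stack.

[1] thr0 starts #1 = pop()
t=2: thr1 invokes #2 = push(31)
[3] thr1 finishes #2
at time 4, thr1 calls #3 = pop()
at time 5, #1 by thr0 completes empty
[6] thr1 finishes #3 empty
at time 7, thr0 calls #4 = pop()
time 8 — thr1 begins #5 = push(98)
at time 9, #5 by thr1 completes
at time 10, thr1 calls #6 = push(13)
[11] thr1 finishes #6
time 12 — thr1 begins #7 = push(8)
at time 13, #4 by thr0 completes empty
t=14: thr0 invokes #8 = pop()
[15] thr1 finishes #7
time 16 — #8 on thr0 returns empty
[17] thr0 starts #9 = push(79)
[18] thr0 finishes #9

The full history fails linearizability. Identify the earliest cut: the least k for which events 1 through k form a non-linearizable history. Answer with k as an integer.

6

one valid order for events 1..5 is #1, #2:
1. #1 pop() → empty, leaving stack <>
2. #2 push(31), leaving stack <31>
event 6 — #3's response, time 6 — after it, nothing linearizes
e.g. #1, #2, #3: illegal at step 3, since #3 pop() → empty cannot apply there
e.g. #2, #1, #3: illegal at step 2, since #1 pop() → empty cannot apply there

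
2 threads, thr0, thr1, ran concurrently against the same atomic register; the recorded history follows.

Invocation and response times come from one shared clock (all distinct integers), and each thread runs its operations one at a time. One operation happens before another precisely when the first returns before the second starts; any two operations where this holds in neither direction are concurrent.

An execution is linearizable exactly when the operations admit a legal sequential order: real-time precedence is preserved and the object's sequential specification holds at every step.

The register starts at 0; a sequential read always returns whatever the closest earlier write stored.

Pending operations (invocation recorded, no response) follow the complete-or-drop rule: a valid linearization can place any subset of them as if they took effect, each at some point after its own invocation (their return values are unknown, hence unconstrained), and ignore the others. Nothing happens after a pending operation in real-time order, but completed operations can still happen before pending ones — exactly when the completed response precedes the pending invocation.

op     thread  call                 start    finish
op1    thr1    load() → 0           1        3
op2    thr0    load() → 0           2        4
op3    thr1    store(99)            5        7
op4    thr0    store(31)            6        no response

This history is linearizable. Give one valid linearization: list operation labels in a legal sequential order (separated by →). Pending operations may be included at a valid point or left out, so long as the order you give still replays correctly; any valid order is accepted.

after step 1 (op1 load() → 0): value 0
after step 2 (op2 load() → 0): value 0
after step 3 (op3 store(99)): value 99

op1 → op2 → op3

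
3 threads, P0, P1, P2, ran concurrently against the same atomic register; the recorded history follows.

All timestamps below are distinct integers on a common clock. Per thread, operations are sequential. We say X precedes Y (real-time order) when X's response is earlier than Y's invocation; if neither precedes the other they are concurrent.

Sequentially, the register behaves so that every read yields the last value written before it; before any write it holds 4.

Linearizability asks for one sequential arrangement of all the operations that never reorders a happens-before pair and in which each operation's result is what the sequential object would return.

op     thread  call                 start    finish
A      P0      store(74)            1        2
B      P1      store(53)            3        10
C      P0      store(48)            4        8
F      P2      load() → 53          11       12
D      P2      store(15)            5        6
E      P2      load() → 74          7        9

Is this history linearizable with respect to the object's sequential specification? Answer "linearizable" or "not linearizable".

not linearizable

already the first 9 events (up to E's response at time 9) admit no linearization; the first 8 still do
the 4 completed operations admit 3 real-time orders; each fails the atomic register replay
no completion choice of the 1 pending operation (B) rescues it — every subset was tried
e.g. A, C, D, E (pending dropped): illegal at step 4, since E load() → 74 cannot apply there
e.g. A, D, C, E (pending dropped): illegal at step 4, since E load() → 74 cannot apply there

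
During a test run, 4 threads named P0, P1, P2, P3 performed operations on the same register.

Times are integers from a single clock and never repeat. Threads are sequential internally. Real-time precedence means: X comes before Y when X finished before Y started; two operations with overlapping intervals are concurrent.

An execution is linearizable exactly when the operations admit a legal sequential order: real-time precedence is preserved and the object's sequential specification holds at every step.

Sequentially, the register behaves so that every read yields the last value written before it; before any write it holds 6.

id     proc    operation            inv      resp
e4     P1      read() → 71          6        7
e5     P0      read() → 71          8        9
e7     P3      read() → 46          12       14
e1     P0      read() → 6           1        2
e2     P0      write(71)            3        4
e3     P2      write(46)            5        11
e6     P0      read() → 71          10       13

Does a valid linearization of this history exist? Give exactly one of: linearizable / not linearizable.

witness order: e1, e2, e4, e5, e6, e3, e7
1. e1 read() → 6, leaving value 6
2. e2 write(71), leaving value 71
3. e4 read() → 71, leaving value 71
4. e5 read() → 71, leaving value 71
5. e6 read() → 71, leaving value 71
6. e3 write(46), leaving value 46
7. e7 read() → 46, leaving value 46

linearizable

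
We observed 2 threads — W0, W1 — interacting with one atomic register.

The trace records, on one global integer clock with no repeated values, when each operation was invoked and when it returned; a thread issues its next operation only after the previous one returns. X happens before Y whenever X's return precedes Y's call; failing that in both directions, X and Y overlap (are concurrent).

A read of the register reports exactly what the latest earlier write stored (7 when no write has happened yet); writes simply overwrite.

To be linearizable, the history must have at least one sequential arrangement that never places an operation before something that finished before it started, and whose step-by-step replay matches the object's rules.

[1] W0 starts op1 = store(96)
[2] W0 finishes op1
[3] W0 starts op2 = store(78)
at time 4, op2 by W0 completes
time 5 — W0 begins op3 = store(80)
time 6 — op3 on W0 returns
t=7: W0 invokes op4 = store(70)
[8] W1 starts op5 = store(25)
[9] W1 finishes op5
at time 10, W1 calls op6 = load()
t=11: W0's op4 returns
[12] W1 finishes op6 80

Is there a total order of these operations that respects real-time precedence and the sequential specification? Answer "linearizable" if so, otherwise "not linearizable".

through event 11 a valid linearization exists; event 12 (op6 responding at time 12) ends that
6 completed operations, 3 real-time-consistent orders — every atomic register replay fails
e.g. op1, op2, op3, op4, op5, op6: illegal at step 6, since op6 load() → 80 cannot apply there
e.g. op1, op2, op3, op5, op4, op6: illegal at step 6, since op6 load() → 80 cannot apply there

not linearizable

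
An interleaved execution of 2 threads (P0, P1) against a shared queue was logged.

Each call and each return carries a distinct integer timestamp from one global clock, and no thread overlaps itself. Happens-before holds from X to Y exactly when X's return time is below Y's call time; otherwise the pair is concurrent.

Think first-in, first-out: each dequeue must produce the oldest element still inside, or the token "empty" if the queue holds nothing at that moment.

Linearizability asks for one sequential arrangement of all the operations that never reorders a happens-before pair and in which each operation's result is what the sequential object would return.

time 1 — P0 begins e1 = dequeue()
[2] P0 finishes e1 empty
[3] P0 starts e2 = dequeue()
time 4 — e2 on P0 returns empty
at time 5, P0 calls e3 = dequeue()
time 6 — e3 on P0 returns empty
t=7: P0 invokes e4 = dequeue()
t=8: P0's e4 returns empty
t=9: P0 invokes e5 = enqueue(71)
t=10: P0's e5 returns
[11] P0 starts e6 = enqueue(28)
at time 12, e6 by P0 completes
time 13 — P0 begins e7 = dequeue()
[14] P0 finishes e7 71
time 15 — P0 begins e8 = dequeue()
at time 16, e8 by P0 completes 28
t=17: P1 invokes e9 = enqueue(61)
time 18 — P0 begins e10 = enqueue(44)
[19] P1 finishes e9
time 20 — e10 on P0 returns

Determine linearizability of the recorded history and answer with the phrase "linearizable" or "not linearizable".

witness order: e1, e2, e3, e4, e5, e6, e7, e8, e9, e10
after step 1 (e1 dequeue() → empty): queue <>
after step 2 (e2 dequeue() → empty): queue <>
after step 3 (e3 dequeue() → empty): queue <>
after step 4 (e4 dequeue() → empty): queue <>
after step 5 (e5 enqueue(71)): queue <71>
after step 6 (e6 enqueue(28)): queue <71,28>
after step 7 (e7 dequeue() → 71): queue <28>
after step 8 (e8 dequeue() → 28): queue <>
after step 9 (e9 enqueue(61)): queue <61>
after step 10 (e10 enqueue(44)): queue <61,44>

linearizable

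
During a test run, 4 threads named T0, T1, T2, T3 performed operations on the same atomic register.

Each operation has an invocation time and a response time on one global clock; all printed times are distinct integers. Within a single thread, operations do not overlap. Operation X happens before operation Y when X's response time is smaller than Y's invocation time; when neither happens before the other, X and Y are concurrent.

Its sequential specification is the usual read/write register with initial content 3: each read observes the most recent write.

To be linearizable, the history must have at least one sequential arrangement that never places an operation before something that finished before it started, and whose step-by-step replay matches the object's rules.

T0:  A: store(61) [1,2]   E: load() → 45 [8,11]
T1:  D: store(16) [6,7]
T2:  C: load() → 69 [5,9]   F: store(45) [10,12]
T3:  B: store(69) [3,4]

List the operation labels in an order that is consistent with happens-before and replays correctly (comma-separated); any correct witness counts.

A, B, C, D, F, E

1. A store(61), leaving value 61
2. B store(69), leaving value 69
3. C load() → 69, leaving value 69
4. D store(16), leaving value 16
5. F store(45), leaving value 45
6. E load() → 45, leaving value 45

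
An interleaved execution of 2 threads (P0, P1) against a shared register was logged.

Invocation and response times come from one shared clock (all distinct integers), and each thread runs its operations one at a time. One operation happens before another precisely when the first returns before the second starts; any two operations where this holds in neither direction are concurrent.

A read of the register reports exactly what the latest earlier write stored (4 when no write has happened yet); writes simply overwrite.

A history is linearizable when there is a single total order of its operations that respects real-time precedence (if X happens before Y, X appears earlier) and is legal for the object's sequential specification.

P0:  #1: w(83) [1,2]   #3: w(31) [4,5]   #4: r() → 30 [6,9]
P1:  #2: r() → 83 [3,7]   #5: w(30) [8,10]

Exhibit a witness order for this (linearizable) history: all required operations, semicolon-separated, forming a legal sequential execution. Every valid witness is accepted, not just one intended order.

step 1: #1 w(83) — value 83
step 2: #2 r() → 83 — value 83
step 3: #3 w(31) — value 31
step 4: #5 w(30) — value 30
step 5: #4 r() → 30 — value 30

#1; #2; #3; #5; #4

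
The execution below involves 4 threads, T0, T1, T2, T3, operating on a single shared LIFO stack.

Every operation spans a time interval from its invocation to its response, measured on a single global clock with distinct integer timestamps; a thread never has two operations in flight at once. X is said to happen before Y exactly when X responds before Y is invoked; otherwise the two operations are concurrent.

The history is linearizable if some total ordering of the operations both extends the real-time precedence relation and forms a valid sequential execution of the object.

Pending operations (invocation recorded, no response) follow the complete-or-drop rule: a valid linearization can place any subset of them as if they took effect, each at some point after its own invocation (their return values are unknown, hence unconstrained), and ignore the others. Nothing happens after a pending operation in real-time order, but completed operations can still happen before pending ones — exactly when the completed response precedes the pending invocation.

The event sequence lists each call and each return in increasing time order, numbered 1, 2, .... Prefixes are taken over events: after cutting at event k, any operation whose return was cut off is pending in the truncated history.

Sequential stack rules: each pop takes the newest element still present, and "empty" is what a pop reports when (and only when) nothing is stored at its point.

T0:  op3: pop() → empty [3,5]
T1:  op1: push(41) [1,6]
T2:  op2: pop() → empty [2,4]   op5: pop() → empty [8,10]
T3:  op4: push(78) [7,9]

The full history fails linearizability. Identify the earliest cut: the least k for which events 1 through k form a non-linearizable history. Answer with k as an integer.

events 1..9 are linearizable, e.g. via op2, op3, op1, op4:
1. op2 pop() → empty, leaving stack <>
2. op3 pop() → empty, leaving stack <>
3. op1 push(41), leaving stack <41>
4. op4 push(78), leaving stack <41,78>
once event 10 joins (op5's response, time 10), exhaustive search finds no witness
sample order op1, op2, op3, op4, op5 stalls at step 2 — op2 pop() → empty has no legal effect
sample order op1, op2, op3, op5, op4 stalls at step 2 — op2 pop() → empty has no legal effect

10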